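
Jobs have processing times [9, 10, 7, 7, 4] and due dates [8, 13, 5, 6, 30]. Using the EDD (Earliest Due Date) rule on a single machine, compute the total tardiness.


Sort by due date (EDD order): [(7, 5), (7, 6), (9, 8), (10, 13), (4, 30)]
Compute completion times and tardiness:
  Job 1: p=7, d=5, C=7, tardiness=max(0,7-5)=2
  Job 2: p=7, d=6, C=14, tardiness=max(0,14-6)=8
  Job 3: p=9, d=8, C=23, tardiness=max(0,23-8)=15
  Job 4: p=10, d=13, C=33, tardiness=max(0,33-13)=20
  Job 5: p=4, d=30, C=37, tardiness=max(0,37-30)=7
Total tardiness = 52

52


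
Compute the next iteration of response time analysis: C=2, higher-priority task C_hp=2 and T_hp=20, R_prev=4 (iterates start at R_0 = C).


R_next = C + ceil(R_prev / T_hp) * C_hp
ceil(4 / 20) = ceil(0.2) = 1
Interference = 1 * 2 = 2
R_next = 2 + 2 = 4
R_next = R_prev, so the iteration has converged (response time = 4).

4


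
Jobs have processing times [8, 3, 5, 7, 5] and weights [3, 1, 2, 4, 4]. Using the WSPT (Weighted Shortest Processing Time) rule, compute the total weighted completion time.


Compute p/w ratios and sort ascending (WSPT): [(5, 4), (7, 4), (5, 2), (8, 3), (3, 1)]
Compute weighted completion times:
  Job (p=5,w=4): C=5, w*C=4*5=20
  Job (p=7,w=4): C=12, w*C=4*12=48
  Job (p=5,w=2): C=17, w*C=2*17=34
  Job (p=8,w=3): C=25, w*C=3*25=75
  Job (p=3,w=1): C=28, w*C=1*28=28
Total weighted completion time = 205

205


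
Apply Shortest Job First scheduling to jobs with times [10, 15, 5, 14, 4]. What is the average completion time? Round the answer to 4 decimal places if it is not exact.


SJF order (ascending): [4, 5, 10, 14, 15]
Completion times:
  Job 1: burst=4, C=4
  Job 2: burst=5, C=9
  Job 3: burst=10, C=19
  Job 4: burst=14, C=33
  Job 5: burst=15, C=48
Average completion = 113/5 = 22.6

22.6


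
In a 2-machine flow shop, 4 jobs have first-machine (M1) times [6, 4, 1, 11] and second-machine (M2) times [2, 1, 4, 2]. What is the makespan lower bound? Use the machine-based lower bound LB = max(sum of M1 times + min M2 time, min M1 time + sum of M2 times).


LB1 = sum(M1 times) + min(M2 times) = 22 + 1 = 23
LB2 = min(M1 times) + sum(M2 times) = 1 + 9 = 10
Lower bound = max(LB1, LB2) = max(23, 10) = 23

23


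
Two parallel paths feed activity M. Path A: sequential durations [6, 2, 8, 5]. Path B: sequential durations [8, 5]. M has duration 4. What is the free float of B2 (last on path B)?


ES(B2) = sum of predecessors on chain B = 8
EF(B2) = ES + duration = 8 + 5 = 13
Successor of B2 is M. ES(M) = max(sum(A), sum(B)) = max(21, 13) = 21
Free float = ES(successor) - EF(current) = 21 - 13 = 8

8


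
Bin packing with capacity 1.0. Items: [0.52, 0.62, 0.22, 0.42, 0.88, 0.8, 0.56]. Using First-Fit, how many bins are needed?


Place items sequentially using First-Fit:
  Item 0.52 -> new Bin 1
  Item 0.62 -> new Bin 2
  Item 0.22 -> Bin 1 (now 0.74)
  Item 0.42 -> new Bin 3
  Item 0.88 -> new Bin 4
  Item 0.8 -> new Bin 5
  Item 0.56 -> Bin 3 (now 0.98)
Total bins used = 5

5


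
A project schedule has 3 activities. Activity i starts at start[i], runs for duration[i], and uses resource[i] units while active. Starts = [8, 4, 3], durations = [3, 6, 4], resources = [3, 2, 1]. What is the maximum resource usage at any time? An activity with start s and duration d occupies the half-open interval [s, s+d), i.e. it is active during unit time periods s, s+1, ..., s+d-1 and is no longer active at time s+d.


Each activity i is active on [start_i, start_i + duration_i).
Compute total resource usage per time slot:
  t=0: active resources = [], total = 0
  t=1: active resources = [], total = 0
  t=2: active resources = [], total = 0
  t=3: active resources = [1], total = 1
  t=4: active resources = [2, 1], total = 3
  t=5: active resources = [2, 1], total = 3
  t=6: active resources = [2, 1], total = 3
  t=7: active resources = [2], total = 2
  t=8: active resources = [3, 2], total = 5
  t=9: active resources = [3, 2], total = 5
  t=10: active resources = [3], total = 3
Peak resource demand = 5

5


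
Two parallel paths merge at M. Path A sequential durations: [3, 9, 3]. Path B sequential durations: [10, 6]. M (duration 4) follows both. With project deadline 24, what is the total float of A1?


Forward pass: ES(A1) = sum of predecessors on chain A = 0
EF = ES + duration = 0 + 3 = 3
Backward pass: LF(M) = deadline = 24; LS(M) = 24 - 4 = 20
LF(A1) = LS(M) - sum(successors on chain A) = 20 - 12 = 8
LS = LF - duration = 8 - 3 = 5
Total float = LS - ES = 5 - 0 = 5

5


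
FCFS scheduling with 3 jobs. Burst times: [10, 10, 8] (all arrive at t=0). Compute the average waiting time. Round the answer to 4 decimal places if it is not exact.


FCFS order (as given): [10, 10, 8]
Waiting times:
  Job 1: wait = 0
  Job 2: wait = 10
  Job 3: wait = 20
Sum of waiting times = 30
Average waiting time = 30/3 = 10.0

10.0


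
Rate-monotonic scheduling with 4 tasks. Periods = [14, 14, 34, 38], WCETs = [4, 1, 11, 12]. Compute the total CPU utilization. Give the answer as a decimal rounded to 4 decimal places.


Compute individual utilizations (exact fractions):
  Task 1: C/T = 4/14 = 2/7 (approx. 0.2857)
  Task 2: C/T = 1/14 (approx. 0.0714)
  Task 3: C/T = 11/34 (approx. 0.3235)
  Task 4: C/T = 12/38 = 6/19 (approx. 0.3158)
Total utilization U = 2/7 + 1/14 + 11/34 + 6/19 = 2253/2261
Rounded to 4 decimal places: U = 0.9965
RM (Liu & Layland) bound for 4 tasks = 0.756828; compare with U = 2253/2261 (approx. 0.996462)
bound < U <= 1, so the RM sufficient condition is not met (inconclusive; an exact test such as response-time analysis is needed).

0.9965


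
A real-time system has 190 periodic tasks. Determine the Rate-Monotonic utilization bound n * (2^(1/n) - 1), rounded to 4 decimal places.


Compute 2^(1/190) = 1.0036548056
Subtract 1: 1.0036548056 - 1 = 0.0036548056
Multiply by n: 190 * 0.0036548056 = 0.6944130640
Round to 4 dp: 0.6944

0.6944


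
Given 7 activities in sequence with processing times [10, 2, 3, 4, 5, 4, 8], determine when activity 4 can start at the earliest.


Activity 4 starts after activities 1 through 3 complete.
Predecessor durations: [10, 2, 3]
ES = 10 + 2 + 3 = 15

15


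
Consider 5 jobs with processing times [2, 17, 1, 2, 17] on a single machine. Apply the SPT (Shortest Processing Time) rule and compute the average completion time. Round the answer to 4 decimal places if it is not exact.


Sort jobs by processing time (SPT order): [1, 2, 2, 17, 17]
Compute completion times sequentially:
  Job 1: processing = 1, completes at 1
  Job 2: processing = 2, completes at 3
  Job 3: processing = 2, completes at 5
  Job 4: processing = 17, completes at 22
  Job 5: processing = 17, completes at 39
Sum of completion times = 70
Average completion time = 70/5 = 14.0

14.0


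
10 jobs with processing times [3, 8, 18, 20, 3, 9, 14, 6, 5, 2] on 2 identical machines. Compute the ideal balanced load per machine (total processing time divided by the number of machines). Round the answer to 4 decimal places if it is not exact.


Total processing time = 3 + 8 + 18 + 20 + 3 + 9 + 14 + 6 + 5 + 2 = 88
Number of machines = 2
Ideal balanced load = 88 / 2 = 44.0

44.0


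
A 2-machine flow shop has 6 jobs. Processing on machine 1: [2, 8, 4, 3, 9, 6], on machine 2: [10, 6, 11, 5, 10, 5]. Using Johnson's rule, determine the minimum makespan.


Apply Johnson's rule:
  Group 1 (a <= b): [(1, 2, 10), (4, 3, 5), (3, 4, 11), (5, 9, 10)]
  Group 2 (a > b): [(2, 8, 6), (6, 6, 5)]
Optimal job order: [1, 4, 3, 5, 2, 6]
Schedule:
  Job 1: M1 done at 2, M2 done at 12
  Job 4: M1 done at 5, M2 done at 17
  Job 3: M1 done at 9, M2 done at 28
  Job 5: M1 done at 18, M2 done at 38
  Job 2: M1 done at 26, M2 done at 44
  Job 6: M1 done at 32, M2 done at 49
Makespan = 49

49


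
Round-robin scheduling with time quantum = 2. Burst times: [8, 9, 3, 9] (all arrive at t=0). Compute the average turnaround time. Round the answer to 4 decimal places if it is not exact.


Time quantum = 2
Execution trace:
  J1 runs 2 units, time = 2
  J2 runs 2 units, time = 4
  J3 runs 2 units, time = 6
  J4 runs 2 units, time = 8
  J1 runs 2 units, time = 10
  J2 runs 2 units, time = 12
  J3 runs 1 units, time = 13
  J4 runs 2 units, time = 15
  J1 runs 2 units, time = 17
  J2 runs 2 units, time = 19
  J4 runs 2 units, time = 21
  J1 runs 2 units, time = 23
  J2 runs 2 units, time = 25
  J4 runs 2 units, time = 27
  J2 runs 1 units, time = 28
  J4 runs 1 units, time = 29
Finish times: [23, 28, 13, 29]
Average turnaround = 93/4 = 23.25

23.25


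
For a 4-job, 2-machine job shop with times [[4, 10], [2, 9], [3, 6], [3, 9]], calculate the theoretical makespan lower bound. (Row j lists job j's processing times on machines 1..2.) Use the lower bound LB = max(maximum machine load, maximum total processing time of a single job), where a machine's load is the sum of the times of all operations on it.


Machine loads:
  Machine 1: 4 + 2 + 3 + 3 = 12
  Machine 2: 10 + 9 + 6 + 9 = 34
Max machine load = 34
Job totals:
  Job 1: 14
  Job 2: 11
  Job 3: 9
  Job 4: 12
Max job total = 14
Lower bound = max(34, 14) = 34

34


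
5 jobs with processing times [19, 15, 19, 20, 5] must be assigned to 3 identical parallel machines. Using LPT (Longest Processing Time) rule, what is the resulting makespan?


Sort jobs in decreasing order (LPT): [20, 19, 19, 15, 5]
Assign each job to the least loaded machine:
  Machine 1: jobs [20], load = 20
  Machine 2: jobs [19, 15], load = 34
  Machine 3: jobs [19, 5], load = 24
Makespan = max load = 34

34


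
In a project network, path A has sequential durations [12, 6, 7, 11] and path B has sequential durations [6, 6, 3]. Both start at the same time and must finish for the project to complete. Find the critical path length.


Path A total = 12 + 6 + 7 + 11 = 36
Path B total = 6 + 6 + 3 = 15
Critical path = longest path = max(36, 15) = 36

36


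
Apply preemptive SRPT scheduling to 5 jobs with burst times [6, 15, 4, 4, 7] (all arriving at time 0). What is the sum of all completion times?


Since all jobs arrive at t=0, SRPT equals SPT ordering.
SPT order: [4, 4, 6, 7, 15]
Completion times:
  Job 1: p=4, C=4
  Job 2: p=4, C=8
  Job 3: p=6, C=14
  Job 4: p=7, C=21
  Job 5: p=15, C=36
Total completion time = 4 + 8 + 14 + 21 + 36 = 83

83


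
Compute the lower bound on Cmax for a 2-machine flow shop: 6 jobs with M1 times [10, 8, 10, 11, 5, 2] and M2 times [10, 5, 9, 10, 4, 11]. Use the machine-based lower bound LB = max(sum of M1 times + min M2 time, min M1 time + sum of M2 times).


LB1 = sum(M1 times) + min(M2 times) = 46 + 4 = 50
LB2 = min(M1 times) + sum(M2 times) = 2 + 49 = 51
Lower bound = max(LB1, LB2) = max(50, 51) = 51

51


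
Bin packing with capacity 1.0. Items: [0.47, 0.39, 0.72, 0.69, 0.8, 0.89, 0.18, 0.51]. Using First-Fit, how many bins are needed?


Place items sequentially using First-Fit:
  Item 0.47 -> new Bin 1
  Item 0.39 -> Bin 1 (now 0.86)
  Item 0.72 -> new Bin 2
  Item 0.69 -> new Bin 3
  Item 0.8 -> new Bin 4
  Item 0.89 -> new Bin 5
  Item 0.18 -> Bin 2 (now 0.9)
  Item 0.51 -> new Bin 6
Total bins used = 6

6


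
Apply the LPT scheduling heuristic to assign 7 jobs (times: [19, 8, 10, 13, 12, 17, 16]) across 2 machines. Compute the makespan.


Sort jobs in decreasing order (LPT): [19, 17, 16, 13, 12, 10, 8]
Assign each job to the least loaded machine:
  Machine 1: jobs [19, 13, 12], load = 44
  Machine 2: jobs [17, 16, 10, 8], load = 51
Makespan = max load = 51

51


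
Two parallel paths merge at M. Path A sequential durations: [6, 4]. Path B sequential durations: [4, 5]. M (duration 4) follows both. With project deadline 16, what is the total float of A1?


Forward pass: ES(A1) = sum of predecessors on chain A = 0
EF = ES + duration = 0 + 6 = 6
Backward pass: LF(M) = deadline = 16; LS(M) = 16 - 4 = 12
LF(A1) = LS(M) - sum(successors on chain A) = 12 - 4 = 8
LS = LF - duration = 8 - 6 = 2
Total float = LS - ES = 2 - 0 = 2

2


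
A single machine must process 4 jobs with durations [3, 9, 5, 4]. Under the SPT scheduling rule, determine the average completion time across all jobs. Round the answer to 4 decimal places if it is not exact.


Sort jobs by processing time (SPT order): [3, 4, 5, 9]
Compute completion times sequentially:
  Job 1: processing = 3, completes at 3
  Job 2: processing = 4, completes at 7
  Job 3: processing = 5, completes at 12
  Job 4: processing = 9, completes at 21
Sum of completion times = 43
Average completion time = 43/4 = 10.75

10.75


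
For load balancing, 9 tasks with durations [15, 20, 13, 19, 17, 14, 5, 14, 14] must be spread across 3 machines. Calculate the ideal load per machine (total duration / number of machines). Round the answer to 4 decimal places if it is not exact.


Total processing time = 15 + 20 + 13 + 19 + 17 + 14 + 5 + 14 + 14 = 131
Number of machines = 3
Ideal balanced load = 131 / 3 = 43.6667

43.6667


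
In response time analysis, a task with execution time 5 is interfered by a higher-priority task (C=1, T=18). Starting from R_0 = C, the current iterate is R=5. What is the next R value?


R_next = C + ceil(R_prev / T_hp) * C_hp
ceil(5 / 18) = ceil(0.2778) = 1
Interference = 1 * 1 = 1
R_next = 5 + 1 = 6

6


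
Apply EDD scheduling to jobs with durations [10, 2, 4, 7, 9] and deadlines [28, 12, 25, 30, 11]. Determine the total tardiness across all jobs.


Sort by due date (EDD order): [(9, 11), (2, 12), (4, 25), (10, 28), (7, 30)]
Compute completion times and tardiness:
  Job 1: p=9, d=11, C=9, tardiness=max(0,9-11)=0
  Job 2: p=2, d=12, C=11, tardiness=max(0,11-12)=0
  Job 3: p=4, d=25, C=15, tardiness=max(0,15-25)=0
  Job 4: p=10, d=28, C=25, tardiness=max(0,25-28)=0
  Job 5: p=7, d=30, C=32, tardiness=max(0,32-30)=2
Total tardiness = 2

2


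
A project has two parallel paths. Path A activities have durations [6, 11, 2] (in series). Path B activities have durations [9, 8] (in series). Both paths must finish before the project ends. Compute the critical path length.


Path A total = 6 + 11 + 2 = 19
Path B total = 9 + 8 = 17
Critical path = longest path = max(19, 17) = 19

19


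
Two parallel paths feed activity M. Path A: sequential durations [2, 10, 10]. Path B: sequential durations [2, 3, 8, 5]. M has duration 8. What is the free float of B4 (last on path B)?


ES(B4) = sum of predecessors on chain B = 13
EF(B4) = ES + duration = 13 + 5 = 18
Successor of B4 is M. ES(M) = max(sum(A), sum(B)) = max(22, 18) = 22
Free float = ES(successor) - EF(current) = 22 - 18 = 4

4


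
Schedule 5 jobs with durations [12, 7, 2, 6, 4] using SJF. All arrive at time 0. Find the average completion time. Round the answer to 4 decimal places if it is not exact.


SJF order (ascending): [2, 4, 6, 7, 12]
Completion times:
  Job 1: burst=2, C=2
  Job 2: burst=4, C=6
  Job 3: burst=6, C=12
  Job 4: burst=7, C=19
  Job 5: burst=12, C=31
Average completion = 70/5 = 14.0

14.0


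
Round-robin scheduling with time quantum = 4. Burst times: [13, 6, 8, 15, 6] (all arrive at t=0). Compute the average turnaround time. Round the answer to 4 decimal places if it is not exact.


Time quantum = 4
Execution trace:
  J1 runs 4 units, time = 4
  J2 runs 4 units, time = 8
  J3 runs 4 units, time = 12
  J4 runs 4 units, time = 16
  J5 runs 4 units, time = 20
  J1 runs 4 units, time = 24
  J2 runs 2 units, time = 26
  J3 runs 4 units, time = 30
  J4 runs 4 units, time = 34
  J5 runs 2 units, time = 36
  J1 runs 4 units, time = 40
  J4 runs 4 units, time = 44
  J1 runs 1 units, time = 45
  J4 runs 3 units, time = 48
Finish times: [45, 26, 30, 48, 36]
Average turnaround = 185/5 = 37.0

37.0


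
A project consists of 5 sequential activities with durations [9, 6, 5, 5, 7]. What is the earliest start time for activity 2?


Activity 2 starts after activities 1 through 1 complete.
Predecessor durations: [9]
ES = 9 = 9

9


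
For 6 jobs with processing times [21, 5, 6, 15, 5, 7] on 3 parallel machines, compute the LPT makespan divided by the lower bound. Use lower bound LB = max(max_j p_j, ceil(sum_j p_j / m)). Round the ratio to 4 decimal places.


LPT order: [21, 15, 7, 6, 5, 5]
Machine loads after assignment: [21, 20, 18]
LPT makespan = 21
Lower bound = max(max_job, ceil(total/3)) = max(21, 20) = 21
Ratio = 21 / 21 = 1.0

1.0


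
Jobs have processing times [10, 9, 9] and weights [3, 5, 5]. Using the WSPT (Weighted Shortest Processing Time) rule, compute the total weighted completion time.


Compute p/w ratios and sort ascending (WSPT): [(9, 5), (9, 5), (10, 3)]
Compute weighted completion times:
  Job (p=9,w=5): C=9, w*C=5*9=45
  Job (p=9,w=5): C=18, w*C=5*18=90
  Job (p=10,w=3): C=28, w*C=3*28=84
Total weighted completion time = 219

219


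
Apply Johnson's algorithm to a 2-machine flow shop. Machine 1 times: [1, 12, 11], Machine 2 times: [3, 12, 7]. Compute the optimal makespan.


Apply Johnson's rule:
  Group 1 (a <= b): [(1, 1, 3), (2, 12, 12)]
  Group 2 (a > b): [(3, 11, 7)]
Optimal job order: [1, 2, 3]
Schedule:
  Job 1: M1 done at 1, M2 done at 4
  Job 2: M1 done at 13, M2 done at 25
  Job 3: M1 done at 24, M2 done at 32
Makespan = 32

32


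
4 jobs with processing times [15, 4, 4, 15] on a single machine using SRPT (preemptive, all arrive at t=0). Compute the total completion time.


Since all jobs arrive at t=0, SRPT equals SPT ordering.
SPT order: [4, 4, 15, 15]
Completion times:
  Job 1: p=4, C=4
  Job 2: p=4, C=8
  Job 3: p=15, C=23
  Job 4: p=15, C=38
Total completion time = 4 + 8 + 23 + 38 = 73

73


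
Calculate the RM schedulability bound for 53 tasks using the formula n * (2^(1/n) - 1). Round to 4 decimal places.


Compute 2^(1/53) = 1.0131641430
Subtract 1: 1.0131641430 - 1 = 0.0131641430
Multiply by n: 53 * 0.0131641430 = 0.6976995790
Round to 4 dp: 0.6977

0.6977


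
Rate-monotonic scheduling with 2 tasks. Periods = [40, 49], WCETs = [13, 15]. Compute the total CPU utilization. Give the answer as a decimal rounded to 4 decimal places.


Compute individual utilizations (exact fractions):
  Task 1: C/T = 13/40 (approx. 0.325)
  Task 2: C/T = 15/49 (approx. 0.3061)
Total utilization U = 13/40 + 15/49 = 1237/1960
Rounded to 4 decimal places: U = 0.6311
RM (Liu & Layland) bound for 2 tasks = 0.828427; compare with U = 1237/1960 (approx. 0.631122)
U <= bound, so schedulable by RM sufficient condition.

0.6311


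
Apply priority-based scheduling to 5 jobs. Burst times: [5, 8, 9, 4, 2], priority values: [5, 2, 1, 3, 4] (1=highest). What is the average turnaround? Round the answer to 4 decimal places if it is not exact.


Sort by priority (ascending = highest first):
Order: [(1, 9), (2, 8), (3, 4), (4, 2), (5, 5)]
Completion times:
  Priority 1, burst=9, C=9
  Priority 2, burst=8, C=17
  Priority 3, burst=4, C=21
  Priority 4, burst=2, C=23
  Priority 5, burst=5, C=28
Average turnaround = 98/5 = 19.6

19.6


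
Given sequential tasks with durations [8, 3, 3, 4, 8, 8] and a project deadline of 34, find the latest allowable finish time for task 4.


LF(activity 4) = deadline - sum of successor durations
Successors: activities 5 through 6 with durations [8, 8]
Sum of successor durations = 16
LF = 34 - 16 = 18

18


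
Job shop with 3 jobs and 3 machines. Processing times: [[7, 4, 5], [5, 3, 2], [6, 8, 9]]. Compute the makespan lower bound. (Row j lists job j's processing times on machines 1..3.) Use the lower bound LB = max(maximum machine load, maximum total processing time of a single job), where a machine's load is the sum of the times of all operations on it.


Machine loads:
  Machine 1: 7 + 5 + 6 = 18
  Machine 2: 4 + 3 + 8 = 15
  Machine 3: 5 + 2 + 9 = 16
Max machine load = 18
Job totals:
  Job 1: 16
  Job 2: 10
  Job 3: 23
Max job total = 23
Lower bound = max(18, 23) = 23

23


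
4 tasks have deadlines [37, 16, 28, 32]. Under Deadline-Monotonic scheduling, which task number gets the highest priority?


Sort tasks by relative deadline (ascending):
  Task 2: deadline = 16
  Task 3: deadline = 28
  Task 4: deadline = 32
  Task 1: deadline = 37
Priority order (highest first): [2, 3, 4, 1]
Highest priority task = 2

2


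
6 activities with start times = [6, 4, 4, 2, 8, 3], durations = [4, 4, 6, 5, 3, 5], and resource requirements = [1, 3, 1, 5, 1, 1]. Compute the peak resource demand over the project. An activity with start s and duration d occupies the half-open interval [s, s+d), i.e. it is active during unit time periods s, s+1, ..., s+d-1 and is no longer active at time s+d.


Each activity i is active on [start_i, start_i + duration_i).
Compute total resource usage per time slot:
  t=0: active resources = [], total = 0
  t=1: active resources = [], total = 0
  t=2: active resources = [5], total = 5
  t=3: active resources = [5, 1], total = 6
  t=4: active resources = [3, 1, 5, 1], total = 10
  t=5: active resources = [3, 1, 5, 1], total = 10
  t=6: active resources = [1, 3, 1, 5, 1], total = 11
  t=7: active resources = [1, 3, 1, 1], total = 6
  t=8: active resources = [1, 1, 1], total = 3
  t=9: active resources = [1, 1, 1], total = 3
  t=10: active resources = [1], total = 1
Peak resource demand = 11

11


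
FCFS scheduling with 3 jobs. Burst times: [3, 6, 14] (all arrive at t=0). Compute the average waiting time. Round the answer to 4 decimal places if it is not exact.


FCFS order (as given): [3, 6, 14]
Waiting times:
  Job 1: wait = 0
  Job 2: wait = 3
  Job 3: wait = 9
Sum of waiting times = 12
Average waiting time = 12/3 = 4.0

4.0


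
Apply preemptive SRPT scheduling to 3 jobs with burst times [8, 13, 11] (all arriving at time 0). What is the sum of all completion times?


Since all jobs arrive at t=0, SRPT equals SPT ordering.
SPT order: [8, 11, 13]
Completion times:
  Job 1: p=8, C=8
  Job 2: p=11, C=19
  Job 3: p=13, C=32
Total completion time = 8 + 19 + 32 = 59

59


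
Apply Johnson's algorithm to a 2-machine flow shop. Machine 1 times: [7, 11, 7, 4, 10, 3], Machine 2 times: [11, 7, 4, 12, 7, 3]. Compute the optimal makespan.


Apply Johnson's rule:
  Group 1 (a <= b): [(6, 3, 3), (4, 4, 12), (1, 7, 11)]
  Group 2 (a > b): [(2, 11, 7), (5, 10, 7), (3, 7, 4)]
Optimal job order: [6, 4, 1, 2, 5, 3]
Schedule:
  Job 6: M1 done at 3, M2 done at 6
  Job 4: M1 done at 7, M2 done at 19
  Job 1: M1 done at 14, M2 done at 30
  Job 2: M1 done at 25, M2 done at 37
  Job 5: M1 done at 35, M2 done at 44
  Job 3: M1 done at 42, M2 done at 48
Makespan = 48

48


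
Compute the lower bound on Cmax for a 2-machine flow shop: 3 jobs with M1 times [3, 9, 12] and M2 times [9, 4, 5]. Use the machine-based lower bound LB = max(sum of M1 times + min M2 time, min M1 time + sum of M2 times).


LB1 = sum(M1 times) + min(M2 times) = 24 + 4 = 28
LB2 = min(M1 times) + sum(M2 times) = 3 + 18 = 21
Lower bound = max(LB1, LB2) = max(28, 21) = 28

28


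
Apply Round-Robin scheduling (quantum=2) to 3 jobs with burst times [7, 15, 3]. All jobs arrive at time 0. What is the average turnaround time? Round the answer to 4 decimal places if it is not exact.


Time quantum = 2
Execution trace:
  J1 runs 2 units, time = 2
  J2 runs 2 units, time = 4
  J3 runs 2 units, time = 6
  J1 runs 2 units, time = 8
  J2 runs 2 units, time = 10
  J3 runs 1 units, time = 11
  J1 runs 2 units, time = 13
  J2 runs 2 units, time = 15
  J1 runs 1 units, time = 16
  J2 runs 2 units, time = 18
  J2 runs 2 units, time = 20
  J2 runs 2 units, time = 22
  J2 runs 2 units, time = 24
  J2 runs 1 units, time = 25
Finish times: [16, 25, 11]
Average turnaround = 52/3 = 17.3333

17.3333


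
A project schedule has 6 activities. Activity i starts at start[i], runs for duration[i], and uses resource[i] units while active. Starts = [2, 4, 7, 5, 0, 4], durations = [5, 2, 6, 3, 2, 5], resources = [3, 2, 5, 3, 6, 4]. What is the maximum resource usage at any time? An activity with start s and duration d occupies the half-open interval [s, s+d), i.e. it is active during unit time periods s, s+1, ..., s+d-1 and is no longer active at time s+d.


Each activity i is active on [start_i, start_i + duration_i).
Compute total resource usage per time slot:
  t=0: active resources = [6], total = 6
  t=1: active resources = [6], total = 6
  t=2: active resources = [3], total = 3
  t=3: active resources = [3], total = 3
  t=4: active resources = [3, 2, 4], total = 9
  t=5: active resources = [3, 2, 3, 4], total = 12
  t=6: active resources = [3, 3, 4], total = 10
  t=7: active resources = [5, 3, 4], total = 12
  t=8: active resources = [5, 4], total = 9
  t=9: active resources = [5], total = 5
  t=10: active resources = [5], total = 5
  t=11: active resources = [5], total = 5
  t=12: active resources = [5], total = 5
Peak resource demand = 12

12


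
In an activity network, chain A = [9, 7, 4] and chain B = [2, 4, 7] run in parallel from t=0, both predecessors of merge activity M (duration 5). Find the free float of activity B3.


ES(B3) = sum of predecessors on chain B = 6
EF(B3) = ES + duration = 6 + 7 = 13
Successor of B3 is M. ES(M) = max(sum(A), sum(B)) = max(20, 13) = 20
Free float = ES(successor) - EF(current) = 20 - 13 = 7

7


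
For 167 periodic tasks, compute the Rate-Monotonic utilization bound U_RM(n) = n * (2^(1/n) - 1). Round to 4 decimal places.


Compute 2^(1/167) = 1.0041592075
Subtract 1: 1.0041592075 - 1 = 0.0041592075
Multiply by n: 167 * 0.0041592075 = 0.6945876525
Round to 4 dp: 0.6946

0.6946


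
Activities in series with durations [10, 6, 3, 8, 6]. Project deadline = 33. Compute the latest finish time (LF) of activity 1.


LF(activity 1) = deadline - sum of successor durations
Successors: activities 2 through 5 with durations [6, 3, 8, 6]
Sum of successor durations = 23
LF = 33 - 23 = 10

10


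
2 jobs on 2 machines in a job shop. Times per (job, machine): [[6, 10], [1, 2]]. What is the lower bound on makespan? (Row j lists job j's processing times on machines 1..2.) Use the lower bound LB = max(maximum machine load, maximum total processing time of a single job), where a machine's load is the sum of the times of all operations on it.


Machine loads:
  Machine 1: 6 + 1 = 7
  Machine 2: 10 + 2 = 12
Max machine load = 12
Job totals:
  Job 1: 16
  Job 2: 3
Max job total = 16
Lower bound = max(12, 16) = 16

16


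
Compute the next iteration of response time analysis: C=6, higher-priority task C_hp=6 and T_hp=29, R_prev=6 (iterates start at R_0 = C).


R_next = C + ceil(R_prev / T_hp) * C_hp
ceil(6 / 29) = ceil(0.2069) = 1
Interference = 1 * 6 = 6
R_next = 6 + 6 = 12

12


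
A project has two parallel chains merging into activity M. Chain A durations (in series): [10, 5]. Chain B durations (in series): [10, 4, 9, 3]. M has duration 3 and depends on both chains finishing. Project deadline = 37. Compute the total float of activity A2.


Forward pass: ES(A2) = sum of predecessors on chain A = 10
EF = ES + duration = 10 + 5 = 15
Backward pass: LF(M) = deadline = 37; LS(M) = 37 - 3 = 34
LF(A2) = LS(M) - sum(successors on chain A) = 34 - 0 = 34
LS = LF - duration = 34 - 5 = 29
Total float = LS - ES = 29 - 10 = 19

19


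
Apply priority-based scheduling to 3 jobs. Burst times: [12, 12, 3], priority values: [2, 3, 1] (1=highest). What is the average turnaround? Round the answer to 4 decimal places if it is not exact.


Sort by priority (ascending = highest first):
Order: [(1, 3), (2, 12), (3, 12)]
Completion times:
  Priority 1, burst=3, C=3
  Priority 2, burst=12, C=15
  Priority 3, burst=12, C=27
Average turnaround = 45/3 = 15.0

15.0


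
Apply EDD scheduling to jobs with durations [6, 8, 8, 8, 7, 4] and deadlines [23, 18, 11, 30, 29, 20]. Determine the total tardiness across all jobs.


Sort by due date (EDD order): [(8, 11), (8, 18), (4, 20), (6, 23), (7, 29), (8, 30)]
Compute completion times and tardiness:
  Job 1: p=8, d=11, C=8, tardiness=max(0,8-11)=0
  Job 2: p=8, d=18, C=16, tardiness=max(0,16-18)=0
  Job 3: p=4, d=20, C=20, tardiness=max(0,20-20)=0
  Job 4: p=6, d=23, C=26, tardiness=max(0,26-23)=3
  Job 5: p=7, d=29, C=33, tardiness=max(0,33-29)=4
  Job 6: p=8, d=30, C=41, tardiness=max(0,41-30)=11
Total tardiness = 18

18


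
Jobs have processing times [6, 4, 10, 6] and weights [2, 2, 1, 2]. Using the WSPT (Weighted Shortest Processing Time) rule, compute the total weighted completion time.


Compute p/w ratios and sort ascending (WSPT): [(4, 2), (6, 2), (6, 2), (10, 1)]
Compute weighted completion times:
  Job (p=4,w=2): C=4, w*C=2*4=8
  Job (p=6,w=2): C=10, w*C=2*10=20
  Job (p=6,w=2): C=16, w*C=2*16=32
  Job (p=10,w=1): C=26, w*C=1*26=26
Total weighted completion time = 86

86


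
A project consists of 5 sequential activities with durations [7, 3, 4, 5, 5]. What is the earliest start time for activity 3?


Activity 3 starts after activities 1 through 2 complete.
Predecessor durations: [7, 3]
ES = 7 + 3 = 10

10


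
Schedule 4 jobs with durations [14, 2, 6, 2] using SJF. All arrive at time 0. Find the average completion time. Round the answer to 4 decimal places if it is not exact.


SJF order (ascending): [2, 2, 6, 14]
Completion times:
  Job 1: burst=2, C=2
  Job 2: burst=2, C=4
  Job 3: burst=6, C=10
  Job 4: burst=14, C=24
Average completion = 40/4 = 10.0

10.0


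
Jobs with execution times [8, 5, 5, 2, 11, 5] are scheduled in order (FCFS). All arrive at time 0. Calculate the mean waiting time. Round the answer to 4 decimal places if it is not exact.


FCFS order (as given): [8, 5, 5, 2, 11, 5]
Waiting times:
  Job 1: wait = 0
  Job 2: wait = 8
  Job 3: wait = 13
  Job 4: wait = 18
  Job 5: wait = 20
  Job 6: wait = 31
Sum of waiting times = 90
Average waiting time = 90/6 = 15.0

15.0


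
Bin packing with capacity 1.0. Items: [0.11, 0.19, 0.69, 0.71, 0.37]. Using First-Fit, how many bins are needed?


Place items sequentially using First-Fit:
  Item 0.11 -> new Bin 1
  Item 0.19 -> Bin 1 (now 0.3)
  Item 0.69 -> Bin 1 (now 0.99)
  Item 0.71 -> new Bin 2
  Item 0.37 -> new Bin 3
Total bins used = 3

3


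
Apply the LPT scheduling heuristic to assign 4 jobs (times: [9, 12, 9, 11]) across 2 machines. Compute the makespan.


Sort jobs in decreasing order (LPT): [12, 11, 9, 9]
Assign each job to the least loaded machine:
  Machine 1: jobs [12, 9], load = 21
  Machine 2: jobs [11, 9], load = 20
Makespan = max load = 21

21


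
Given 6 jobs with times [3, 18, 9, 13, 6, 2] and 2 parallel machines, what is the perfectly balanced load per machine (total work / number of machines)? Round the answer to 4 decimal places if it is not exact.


Total processing time = 3 + 18 + 9 + 13 + 6 + 2 = 51
Number of machines = 2
Ideal balanced load = 51 / 2 = 25.5

25.5


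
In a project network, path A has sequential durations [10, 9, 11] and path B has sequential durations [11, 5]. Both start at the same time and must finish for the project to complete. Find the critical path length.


Path A total = 10 + 9 + 11 = 30
Path B total = 11 + 5 = 16
Critical path = longest path = max(30, 16) = 30

30


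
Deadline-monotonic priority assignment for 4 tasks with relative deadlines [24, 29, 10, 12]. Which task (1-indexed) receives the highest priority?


Sort tasks by relative deadline (ascending):
  Task 3: deadline = 10
  Task 4: deadline = 12
  Task 1: deadline = 24
  Task 2: deadline = 29
Priority order (highest first): [3, 4, 1, 2]
Highest priority task = 3

3


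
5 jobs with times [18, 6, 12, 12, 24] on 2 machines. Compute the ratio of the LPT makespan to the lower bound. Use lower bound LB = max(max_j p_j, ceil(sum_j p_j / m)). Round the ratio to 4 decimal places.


LPT order: [24, 18, 12, 12, 6]
Machine loads after assignment: [36, 36]
LPT makespan = 36
Lower bound = max(max_job, ceil(total/2)) = max(24, 36) = 36
Ratio = 36 / 36 = 1.0

1.0


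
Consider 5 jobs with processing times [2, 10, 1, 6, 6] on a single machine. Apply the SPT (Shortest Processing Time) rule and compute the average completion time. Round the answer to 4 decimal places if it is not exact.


Sort jobs by processing time (SPT order): [1, 2, 6, 6, 10]
Compute completion times sequentially:
  Job 1: processing = 1, completes at 1
  Job 2: processing = 2, completes at 3
  Job 3: processing = 6, completes at 9
  Job 4: processing = 6, completes at 15
  Job 5: processing = 10, completes at 25
Sum of completion times = 53
Average completion time = 53/5 = 10.6

10.6


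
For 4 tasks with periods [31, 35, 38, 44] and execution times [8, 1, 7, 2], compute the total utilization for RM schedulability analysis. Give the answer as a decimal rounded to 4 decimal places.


Compute individual utilizations (exact fractions):
  Task 1: C/T = 8/31 (approx. 0.2581)
  Task 2: C/T = 1/35 (approx. 0.0286)
  Task 3: C/T = 7/38 (approx. 0.1842)
  Task 4: C/T = 2/44 = 1/22 (approx. 0.0455)
Total utilization U = 8/31 + 1/35 + 7/38 + 1/22 = 117079/226765
Rounded to 4 decimal places: U = 0.5163
RM (Liu & Layland) bound for 4 tasks = 0.756828; compare with U = 117079/226765 (approx. 0.516301)
U <= bound, so schedulable by RM sufficient condition.

0.5163


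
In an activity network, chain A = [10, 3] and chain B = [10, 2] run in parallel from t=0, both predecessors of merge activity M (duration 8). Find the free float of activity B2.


ES(B2) = sum of predecessors on chain B = 10
EF(B2) = ES + duration = 10 + 2 = 12
Successor of B2 is M. ES(M) = max(sum(A), sum(B)) = max(13, 12) = 13
Free float = ES(successor) - EF(current) = 13 - 12 = 1

1


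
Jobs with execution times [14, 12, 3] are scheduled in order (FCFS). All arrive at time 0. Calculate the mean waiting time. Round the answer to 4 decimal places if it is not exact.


FCFS order (as given): [14, 12, 3]
Waiting times:
  Job 1: wait = 0
  Job 2: wait = 14
  Job 3: wait = 26
Sum of waiting times = 40
Average waiting time = 40/3 = 13.3333

13.3333


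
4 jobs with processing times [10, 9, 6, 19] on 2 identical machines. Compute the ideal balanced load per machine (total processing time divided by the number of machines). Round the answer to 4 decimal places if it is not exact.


Total processing time = 10 + 9 + 6 + 19 = 44
Number of machines = 2
Ideal balanced load = 44 / 2 = 22.0

22.0


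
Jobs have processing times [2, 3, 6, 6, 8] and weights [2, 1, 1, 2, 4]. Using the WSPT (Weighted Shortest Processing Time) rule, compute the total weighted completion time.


Compute p/w ratios and sort ascending (WSPT): [(2, 2), (8, 4), (3, 1), (6, 2), (6, 1)]
Compute weighted completion times:
  Job (p=2,w=2): C=2, w*C=2*2=4
  Job (p=8,w=4): C=10, w*C=4*10=40
  Job (p=3,w=1): C=13, w*C=1*13=13
  Job (p=6,w=2): C=19, w*C=2*19=38
  Job (p=6,w=1): C=25, w*C=1*25=25
Total weighted completion time = 120

120


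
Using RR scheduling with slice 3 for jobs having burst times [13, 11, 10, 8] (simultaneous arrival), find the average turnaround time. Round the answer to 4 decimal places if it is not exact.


Time quantum = 3
Execution trace:
  J1 runs 3 units, time = 3
  J2 runs 3 units, time = 6
  J3 runs 3 units, time = 9
  J4 runs 3 units, time = 12
  J1 runs 3 units, time = 15
  J2 runs 3 units, time = 18
  J3 runs 3 units, time = 21
  J4 runs 3 units, time = 24
  J1 runs 3 units, time = 27
  J2 runs 3 units, time = 30
  J3 runs 3 units, time = 33
  J4 runs 2 units, time = 35
  J1 runs 3 units, time = 38
  J2 runs 2 units, time = 40
  J3 runs 1 units, time = 41
  J1 runs 1 units, time = 42
Finish times: [42, 40, 41, 35]
Average turnaround = 158/4 = 39.5

39.5


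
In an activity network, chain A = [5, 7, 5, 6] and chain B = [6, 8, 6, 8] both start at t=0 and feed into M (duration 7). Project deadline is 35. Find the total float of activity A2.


Forward pass: ES(A2) = sum of predecessors on chain A = 5
EF = ES + duration = 5 + 7 = 12
Backward pass: LF(M) = deadline = 35; LS(M) = 35 - 7 = 28
LF(A2) = LS(M) - sum(successors on chain A) = 28 - 11 = 17
LS = LF - duration = 17 - 7 = 10
Total float = LS - ES = 10 - 5 = 5

5


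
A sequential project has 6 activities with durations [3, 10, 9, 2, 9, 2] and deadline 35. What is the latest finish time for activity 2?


LF(activity 2) = deadline - sum of successor durations
Successors: activities 3 through 6 with durations [9, 2, 9, 2]
Sum of successor durations = 22
LF = 35 - 22 = 13

13


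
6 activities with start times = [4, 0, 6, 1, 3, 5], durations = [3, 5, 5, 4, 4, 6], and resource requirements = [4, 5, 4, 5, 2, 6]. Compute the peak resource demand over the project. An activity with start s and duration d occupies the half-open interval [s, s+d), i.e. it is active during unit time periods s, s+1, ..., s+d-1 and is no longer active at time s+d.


Each activity i is active on [start_i, start_i + duration_i).
Compute total resource usage per time slot:
  t=0: active resources = [5], total = 5
  t=1: active resources = [5, 5], total = 10
  t=2: active resources = [5, 5], total = 10
  t=3: active resources = [5, 5, 2], total = 12
  t=4: active resources = [4, 5, 5, 2], total = 16
  t=5: active resources = [4, 2, 6], total = 12
  t=6: active resources = [4, 4, 2, 6], total = 16
  t=7: active resources = [4, 6], total = 10
  t=8: active resources = [4, 6], total = 10
  t=9: active resources = [4, 6], total = 10
  t=10: active resources = [4, 6], total = 10
Peak resource demand = 16

16


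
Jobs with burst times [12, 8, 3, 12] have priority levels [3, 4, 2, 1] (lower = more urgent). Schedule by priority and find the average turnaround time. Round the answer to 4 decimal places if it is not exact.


Sort by priority (ascending = highest first):
Order: [(1, 12), (2, 3), (3, 12), (4, 8)]
Completion times:
  Priority 1, burst=12, C=12
  Priority 2, burst=3, C=15
  Priority 3, burst=12, C=27
  Priority 4, burst=8, C=35
Average turnaround = 89/4 = 22.25

22.25


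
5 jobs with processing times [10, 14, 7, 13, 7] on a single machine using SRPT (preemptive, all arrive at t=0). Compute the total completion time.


Since all jobs arrive at t=0, SRPT equals SPT ordering.
SPT order: [7, 7, 10, 13, 14]
Completion times:
  Job 1: p=7, C=7
  Job 2: p=7, C=14
  Job 3: p=10, C=24
  Job 4: p=13, C=37
  Job 5: p=14, C=51
Total completion time = 7 + 14 + 24 + 37 + 51 = 133

133


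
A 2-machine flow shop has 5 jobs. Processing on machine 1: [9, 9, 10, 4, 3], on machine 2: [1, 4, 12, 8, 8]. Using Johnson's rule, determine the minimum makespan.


Apply Johnson's rule:
  Group 1 (a <= b): [(5, 3, 8), (4, 4, 8), (3, 10, 12)]
  Group 2 (a > b): [(2, 9, 4), (1, 9, 1)]
Optimal job order: [5, 4, 3, 2, 1]
Schedule:
  Job 5: M1 done at 3, M2 done at 11
  Job 4: M1 done at 7, M2 done at 19
  Job 3: M1 done at 17, M2 done at 31
  Job 2: M1 done at 26, M2 done at 35
  Job 1: M1 done at 35, M2 done at 36
Makespan = 36

36


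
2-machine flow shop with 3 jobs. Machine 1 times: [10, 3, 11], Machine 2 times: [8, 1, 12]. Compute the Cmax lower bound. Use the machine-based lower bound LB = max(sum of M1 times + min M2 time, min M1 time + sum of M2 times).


LB1 = sum(M1 times) + min(M2 times) = 24 + 1 = 25
LB2 = min(M1 times) + sum(M2 times) = 3 + 21 = 24
Lower bound = max(LB1, LB2) = max(25, 24) = 25

25


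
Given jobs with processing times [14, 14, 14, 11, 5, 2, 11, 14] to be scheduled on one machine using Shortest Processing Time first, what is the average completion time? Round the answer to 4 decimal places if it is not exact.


Sort jobs by processing time (SPT order): [2, 5, 11, 11, 14, 14, 14, 14]
Compute completion times sequentially:
  Job 1: processing = 2, completes at 2
  Job 2: processing = 5, completes at 7
  Job 3: processing = 11, completes at 18
  Job 4: processing = 11, completes at 29
  Job 5: processing = 14, completes at 43
  Job 6: processing = 14, completes at 57
  Job 7: processing = 14, completes at 71
  Job 8: processing = 14, completes at 85
Sum of completion times = 312
Average completion time = 312/8 = 39.0

39.0


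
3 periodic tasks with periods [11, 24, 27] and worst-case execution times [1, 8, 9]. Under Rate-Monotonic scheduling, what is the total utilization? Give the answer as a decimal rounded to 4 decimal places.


Compute individual utilizations (exact fractions):
  Task 1: C/T = 1/11 (approx. 0.0909)
  Task 2: C/T = 8/24 = 1/3 (approx. 0.3333)
  Task 3: C/T = 9/27 = 1/3 (approx. 0.3333)
Total utilization U = 1/11 + 1/3 + 1/3 = 25/33
Rounded to 4 decimal places: U = 0.7576
RM (Liu & Layland) bound for 3 tasks = 0.779763; compare with U = 25/33 (approx. 0.757576)
U <= bound, so schedulable by RM sufficient condition.

0.7576
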